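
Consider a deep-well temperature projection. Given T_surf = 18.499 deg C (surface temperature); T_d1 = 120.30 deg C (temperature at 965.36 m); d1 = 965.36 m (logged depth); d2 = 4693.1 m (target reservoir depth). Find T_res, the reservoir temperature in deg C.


Step 1: grad = (T_d1 - T_surf)/d1 * 1000 = (120.3 - 18.499)/965.36 * 1000 = 105.4539 deg C/km
Step 2: T_res = T_surf + grad*d2/1000 = 18.499 + 105.4539*4693.1/1000 = 513.40 deg C
T_res = 513.40 deg C


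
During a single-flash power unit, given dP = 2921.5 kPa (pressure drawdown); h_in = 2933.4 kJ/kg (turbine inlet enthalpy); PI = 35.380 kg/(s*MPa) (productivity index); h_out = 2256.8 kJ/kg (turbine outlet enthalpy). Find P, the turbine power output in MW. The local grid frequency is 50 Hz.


Step 1: mdot = PI * dP / 1000 = 35.38 * 2921.5 / 1000 = 103.3627 kg/s
Step 2: P = mdot*(h_in - h_out)/1000 = 103.3627*(2933.4 - 2256.8)/1000 = 69.935 MW
P = 69.935 MW


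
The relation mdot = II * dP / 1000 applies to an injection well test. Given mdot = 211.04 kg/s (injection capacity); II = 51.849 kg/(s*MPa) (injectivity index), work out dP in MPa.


dP = mdot * 1000 / II
dP = 211.04 * 1000 / 51.849
dP = 4070.281 kPa
Convert: 4070.281 kPa * 0.001 = 4.0703 MPa
dP = 4.0703 MPa


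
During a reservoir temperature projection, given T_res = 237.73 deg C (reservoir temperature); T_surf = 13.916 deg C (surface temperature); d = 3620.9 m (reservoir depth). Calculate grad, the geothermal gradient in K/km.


grad = (T_res - T_surf) / d * 1000
grad = (237.73 - 13.916) / 3620.9 * 1000
grad = 61.81170 deg C/km
Convert: 61.81170 deg C/km * 1.0 = 61.812 K/km
grad = 61.812 K/km


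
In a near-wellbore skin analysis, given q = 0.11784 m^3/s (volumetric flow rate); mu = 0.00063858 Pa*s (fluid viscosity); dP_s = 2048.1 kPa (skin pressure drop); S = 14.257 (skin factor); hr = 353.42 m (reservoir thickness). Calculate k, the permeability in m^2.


k = S*q*mu / (2*pi*dP_s*1000*hr)
k = 14.257*0.11784*0.00063858 / (2*pi*2048.1*1000*353.42)
k = 2.3589e-13 m^2


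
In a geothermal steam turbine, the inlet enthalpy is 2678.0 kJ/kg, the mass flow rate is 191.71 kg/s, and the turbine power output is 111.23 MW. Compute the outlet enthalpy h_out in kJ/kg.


h_out = h_in - P * 1000 / mdot
h_out = 2678.0 - 111.23 * 1000 / 191.71
h_out = 2097.8 kJ/kg


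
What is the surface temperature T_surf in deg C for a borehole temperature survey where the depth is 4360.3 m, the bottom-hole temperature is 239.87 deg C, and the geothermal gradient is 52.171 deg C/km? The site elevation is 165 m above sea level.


T_surf = T_d - grad * d / 1000
T_surf = 239.87 - 52.171 * 4360.3 / 1000
T_surf = 12.389 deg C


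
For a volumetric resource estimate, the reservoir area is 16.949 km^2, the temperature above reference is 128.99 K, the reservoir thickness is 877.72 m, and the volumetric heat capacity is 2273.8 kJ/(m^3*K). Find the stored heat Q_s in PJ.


Step 1: Vr = A*1e6*hr = 16.949*1e6*877.72 = 1.487648e+10 m^3
Step 2: Q_s = Vr*rhoc*dT/1e12 = 1.487648e+10*2273.8*128.99/1e12 = 4363.2 PJ
Q_s = 4363.2 PJ


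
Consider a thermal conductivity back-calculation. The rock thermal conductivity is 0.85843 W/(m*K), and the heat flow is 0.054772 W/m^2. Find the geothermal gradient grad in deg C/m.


grad = q / k * 1000
grad = 0.054772 / 0.85843 * 1000
grad = 63.80485 deg C/km
Convert: 63.80485 deg C/km * 0.001 = 0.063805 deg C/m
grad = 0.063805 deg C/m


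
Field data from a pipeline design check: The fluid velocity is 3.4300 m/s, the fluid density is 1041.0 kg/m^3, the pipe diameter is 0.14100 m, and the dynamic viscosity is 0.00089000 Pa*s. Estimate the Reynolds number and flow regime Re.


Step 1: Re = rho*vel*D/mu = 1041.0*3.43*0.141/0.00089 = 5.6568e+05
Step 2: Re = 5.6568e+05 > 4000, so flow is turbulent.
Re = 5.6568e+05 (turbulent)


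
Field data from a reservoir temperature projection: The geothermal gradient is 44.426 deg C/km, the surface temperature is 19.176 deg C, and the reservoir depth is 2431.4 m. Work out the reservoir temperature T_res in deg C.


T_res = T_surf + grad * d / 1000
T_res = 19.176 + 44.426 * 2431.4 / 1000
T_res = 127.19 deg C


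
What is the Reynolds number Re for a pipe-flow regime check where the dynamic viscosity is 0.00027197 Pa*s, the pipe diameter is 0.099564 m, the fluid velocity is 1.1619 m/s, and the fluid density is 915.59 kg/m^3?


Re = rho * vel * D / mu
Re = 915.59 * 1.1619 * 0.099564 / 0.00027197
Re = 3.8945e+05


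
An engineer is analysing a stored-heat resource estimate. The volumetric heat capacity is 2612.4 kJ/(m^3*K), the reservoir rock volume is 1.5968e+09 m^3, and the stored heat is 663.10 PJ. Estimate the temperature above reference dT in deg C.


dT = Q_s * 1e12 / (Vr * rhoc)
dT = 663.10 * 1e12 / (1.5968e+09 * 2612.4)
dT = 158.9604 K
Convert (temperature difference, 1 K = 1 deg C): 158.9604 K = 158.9604 deg C
dT = 158.96 deg C


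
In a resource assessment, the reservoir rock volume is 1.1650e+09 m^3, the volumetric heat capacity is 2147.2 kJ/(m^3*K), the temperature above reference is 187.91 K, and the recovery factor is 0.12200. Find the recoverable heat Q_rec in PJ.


Step 1: Q_s = Vr*rhoc*dT/1e12 = 1.1650e+09*2147.2*187.91/1e12 = 470.0546 PJ
Step 2: Q_rec = Q_s * RF = 470.0546 * 0.122 = 57.347 PJ
Q_rec = 57.347 PJ


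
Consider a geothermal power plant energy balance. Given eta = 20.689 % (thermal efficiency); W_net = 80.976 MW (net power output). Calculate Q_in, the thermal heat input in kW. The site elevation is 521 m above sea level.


Q_in = W_net / (eta / 100)
Q_in = 80.976 / (20.689 / 100)
Q_in = 391.3964 MW
Convert: 391.3964 MW * 1000.0 = 3.9140e+05 kW
Q_in = 3.9140e+05 kW


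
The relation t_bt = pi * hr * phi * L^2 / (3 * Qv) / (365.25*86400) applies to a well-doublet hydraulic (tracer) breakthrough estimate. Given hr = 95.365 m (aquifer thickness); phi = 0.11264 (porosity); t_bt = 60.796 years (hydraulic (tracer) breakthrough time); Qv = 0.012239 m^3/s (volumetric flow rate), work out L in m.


L = sqrt(t_bt*365.25*86400*3*Qv / (pi*hr*phi))
L = sqrt(60.796*365.25*86400*3*0.012239 / (pi*95.365*0.11264))
L = 1444.8 m


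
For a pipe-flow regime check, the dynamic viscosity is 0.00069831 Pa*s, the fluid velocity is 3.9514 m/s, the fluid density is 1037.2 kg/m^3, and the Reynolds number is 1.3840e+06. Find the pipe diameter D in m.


D = Re * mu / (rho * vel)
D = 1.3840e+06 * 0.00069831 / (1037.2 * 3.9514)
D = 0.23581 m


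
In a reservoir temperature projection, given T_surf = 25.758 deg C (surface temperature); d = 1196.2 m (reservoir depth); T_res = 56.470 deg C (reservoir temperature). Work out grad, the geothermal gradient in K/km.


grad = (T_res - T_surf) / d * 1000
grad = (56.470 - 25.758) / 1196.2 * 1000
grad = 25.67464 deg C/km
Convert: 25.67464 deg C/km * 1.0 = 25.675 K/km
grad = 25.675 K/km


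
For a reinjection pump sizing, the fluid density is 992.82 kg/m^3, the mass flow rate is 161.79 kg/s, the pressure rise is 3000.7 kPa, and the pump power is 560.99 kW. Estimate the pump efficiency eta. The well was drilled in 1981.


eta = mdot * dP / (rho * P_pump)
eta = 161.79 * 3000.7 / (992.82 * 560.99)
eta = 0.87166


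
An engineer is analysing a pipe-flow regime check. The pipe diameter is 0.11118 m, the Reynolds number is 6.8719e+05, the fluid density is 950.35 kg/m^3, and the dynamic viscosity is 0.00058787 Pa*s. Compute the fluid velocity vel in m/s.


vel = Re * mu / (rho * D)
vel = 6.8719e+05 * 0.00058787 / (950.35 * 0.11118)
vel = 3.8234 m/s


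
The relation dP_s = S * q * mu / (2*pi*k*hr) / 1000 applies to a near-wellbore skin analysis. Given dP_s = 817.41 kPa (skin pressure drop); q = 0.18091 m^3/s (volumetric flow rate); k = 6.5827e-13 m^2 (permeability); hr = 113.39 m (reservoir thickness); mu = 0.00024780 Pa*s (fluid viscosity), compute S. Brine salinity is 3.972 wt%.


S = dP_s * 1000 * 2*pi*k*hr / (q*mu)
S = 817.41 * 1000 * 2*pi*6.5827e-13*113.39 / (0.18091*0.00024780)
S = 8.5514


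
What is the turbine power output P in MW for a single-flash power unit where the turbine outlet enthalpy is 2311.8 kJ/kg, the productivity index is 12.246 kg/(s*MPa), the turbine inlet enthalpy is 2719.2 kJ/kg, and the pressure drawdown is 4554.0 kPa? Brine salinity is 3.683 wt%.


Step 1: mdot = PI * dP / 1000 = 12.246 * 4554.0 / 1000 = 55.76828 kg/s
Step 2: P = mdot*(h_in - h_out)/1000 = 55.76828*(2719.2 - 2311.8)/1000 = 22.720 MW
P = 22.720 MW


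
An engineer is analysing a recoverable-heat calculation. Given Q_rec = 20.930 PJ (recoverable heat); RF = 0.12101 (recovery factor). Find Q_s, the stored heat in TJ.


Q_s = Q_rec / RF
Q_s = 20.930 / 0.12101
Q_s = 172.9609 PJ
Convert: 172.9609 PJ * 1000.0 = 1.7296e+05 TJ
Q_s = 1.7296e+05 TJ


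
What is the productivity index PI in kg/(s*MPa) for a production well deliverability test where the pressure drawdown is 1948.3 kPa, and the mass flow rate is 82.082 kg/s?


PI = mdot * 1000 / dP
PI = 82.082 * 1000 / 1948.3
PI = 42.130 kg/(s*MPa)


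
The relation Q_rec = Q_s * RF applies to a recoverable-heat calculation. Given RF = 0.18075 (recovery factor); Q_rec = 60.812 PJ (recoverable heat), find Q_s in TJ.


Q_s = Q_rec / RF
Q_s = 60.812 / 0.18075
Q_s = 336.4426 PJ
Convert: 336.4426 PJ * 1000.0 = 3.3644e+05 TJ
Q_s = 3.3644e+05 TJ


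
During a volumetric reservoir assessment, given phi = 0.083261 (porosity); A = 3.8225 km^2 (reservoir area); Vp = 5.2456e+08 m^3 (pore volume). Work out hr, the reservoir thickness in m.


hr = Vp / (A * 1e6 * phi)
hr = 5.2456e+08 / (3.8225 * 1e6 * 0.083261)
hr = 1648.2 m


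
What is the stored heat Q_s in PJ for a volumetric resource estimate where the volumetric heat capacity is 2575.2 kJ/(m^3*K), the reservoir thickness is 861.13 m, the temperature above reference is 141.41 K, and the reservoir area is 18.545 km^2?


Step 1: Vr = A*1e6*hr = 18.545*1e6*861.13 = 1.596966e+10 m^3
Step 2: Q_s = Vr*rhoc*dT/1e12 = 1.596966e+10*2575.2*141.41/1e12 = 5815.5 PJ
Q_s = 5815.5 PJ


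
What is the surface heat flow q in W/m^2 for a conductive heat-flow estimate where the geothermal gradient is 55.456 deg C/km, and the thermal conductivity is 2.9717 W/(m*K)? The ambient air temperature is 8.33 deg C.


q = k * grad / 1000
q = 2.9717 * 55.456 / 1000
q = 0.16480 W/m^2


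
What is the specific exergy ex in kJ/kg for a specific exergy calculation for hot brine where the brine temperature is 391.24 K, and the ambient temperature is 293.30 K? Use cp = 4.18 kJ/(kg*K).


ex = cp * ((T_b - T_0) - T_0 * ln(T_b/T_0))
ex = 4.18 * ((391.24 - 293.30) - 293.30 * ln(391.24/293.30))
ex = 56.149 kJ/kg


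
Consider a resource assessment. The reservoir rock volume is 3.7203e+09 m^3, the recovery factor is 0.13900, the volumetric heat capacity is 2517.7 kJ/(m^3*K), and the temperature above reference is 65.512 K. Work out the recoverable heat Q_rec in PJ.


Step 1: Q_s = Vr*rhoc*dT/1e12 = 3.7203e+09*2517.7*65.512/1e12 = 613.6247 PJ
Step 2: Q_rec = Q_s * RF = 613.6247 * 0.139 = 85.294 PJ
Q_rec = 85.294 PJ


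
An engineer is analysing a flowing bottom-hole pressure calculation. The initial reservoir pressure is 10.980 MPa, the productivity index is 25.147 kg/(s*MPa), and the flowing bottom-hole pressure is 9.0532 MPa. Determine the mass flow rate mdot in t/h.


mdot = (P_i - P_wf) * PI
mdot = (10.980 - 9.0532) * 25.147
mdot = 48.45324 kg/s
Convert: 48.45324 kg/s * 3.6 = 174.43 t/h
mdot = 174.43 t/h


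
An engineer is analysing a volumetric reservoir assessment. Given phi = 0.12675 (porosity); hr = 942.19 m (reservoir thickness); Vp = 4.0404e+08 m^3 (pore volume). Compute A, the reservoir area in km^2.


A = Vp / (1e6 * hr * phi)
A = 4.0404e+08 / (1e6 * 942.19 * 0.12675)
A = 3.3833 km^2


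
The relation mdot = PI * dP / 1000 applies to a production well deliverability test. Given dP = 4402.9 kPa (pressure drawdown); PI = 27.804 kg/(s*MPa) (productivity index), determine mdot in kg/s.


mdot = PI * dP / 1000
mdot = 27.804 * 4402.9 / 1000
mdot = 122.42 kg/s


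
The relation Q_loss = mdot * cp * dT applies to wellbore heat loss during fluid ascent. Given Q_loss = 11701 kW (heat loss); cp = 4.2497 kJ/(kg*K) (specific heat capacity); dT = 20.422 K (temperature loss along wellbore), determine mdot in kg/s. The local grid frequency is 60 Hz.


mdot = Q_loss / (cp * dT)
mdot = 11701 / (4.2497 * 20.422)
mdot = 134.82 kg/s


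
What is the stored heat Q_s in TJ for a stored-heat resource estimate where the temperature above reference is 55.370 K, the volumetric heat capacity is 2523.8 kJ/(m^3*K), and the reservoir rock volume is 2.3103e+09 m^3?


Q_s = Vr * rhoc * dT / 1e12
Q_s = 2.3103e+09 * 2523.8 * 55.370 / 1e12
Q_s = 322.8478 PJ
Convert: 322.8478 PJ * 1000.0 = 3.2285e+05 TJ
Q_s = 3.2285e+05 TJ


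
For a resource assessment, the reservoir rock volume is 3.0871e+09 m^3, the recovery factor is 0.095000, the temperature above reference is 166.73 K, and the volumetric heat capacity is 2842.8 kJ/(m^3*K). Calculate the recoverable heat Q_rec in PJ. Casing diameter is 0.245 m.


Step 1: Q_s = Vr*rhoc*dT/1e12 = 3.0871e+09*2842.8*166.73/1e12 = 1463.224 PJ
Step 2: Q_rec = Q_s * RF = 1463.224 * 0.095 = 139.01 PJ
Q_rec = 139.01 PJ


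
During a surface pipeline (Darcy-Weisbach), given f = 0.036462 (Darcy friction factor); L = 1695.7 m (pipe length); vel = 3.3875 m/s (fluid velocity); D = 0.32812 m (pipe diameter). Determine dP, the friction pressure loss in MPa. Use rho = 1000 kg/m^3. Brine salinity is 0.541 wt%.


dP = f * (L/D) * (rho*vel^2/2) / 1000
dP = 0.036462 * (1695.7/0.32812) * (1000*3.3875^2/2) / 1000
dP = 1081.149 kPa
Convert: 1081.149 kPa * 0.001 = 1.0811 MPa
dP = 1.0811 MPa


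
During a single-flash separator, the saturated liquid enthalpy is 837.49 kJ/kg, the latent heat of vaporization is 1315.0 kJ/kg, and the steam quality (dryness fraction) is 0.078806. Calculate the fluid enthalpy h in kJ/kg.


h = hf + x * hfg
h = 837.49 + 0.078806 * 1315.0
h = 941.12 kJ/kg


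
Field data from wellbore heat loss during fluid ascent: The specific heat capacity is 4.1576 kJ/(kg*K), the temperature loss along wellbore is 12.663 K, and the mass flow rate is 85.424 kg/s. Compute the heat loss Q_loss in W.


Q_loss = mdot * cp * dT
Q_loss = 85.424 * 4.1576 * 12.663
Q_loss = 4497.376 kW
Convert: 4497.376 kW * 1000.0 = 4.4974e+06 W
Q_loss = 4.4974e+06 W


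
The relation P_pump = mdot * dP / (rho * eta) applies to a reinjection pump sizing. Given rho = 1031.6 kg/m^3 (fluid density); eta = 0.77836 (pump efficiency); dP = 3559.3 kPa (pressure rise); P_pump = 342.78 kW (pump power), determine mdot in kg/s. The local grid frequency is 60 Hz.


mdot = P_pump * rho * eta / dP
mdot = 342.78 * 1031.6 * 0.77836 / 3559.3
mdot = 77.329 kg/s


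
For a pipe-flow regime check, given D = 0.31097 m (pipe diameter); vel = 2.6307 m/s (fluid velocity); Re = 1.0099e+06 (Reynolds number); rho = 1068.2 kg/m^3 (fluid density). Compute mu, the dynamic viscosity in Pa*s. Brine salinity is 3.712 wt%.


mu = rho * vel * D / Re
mu = 1068.2 * 2.6307 * 0.31097 / 1.0099e+06
mu = 0.00086529 Pa*s


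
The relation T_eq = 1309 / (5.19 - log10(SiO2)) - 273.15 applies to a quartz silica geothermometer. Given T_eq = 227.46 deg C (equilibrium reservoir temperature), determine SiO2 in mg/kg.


SiO2 = 10^(5.19 - 1309/(T_eq + 273.15))
SiO2 = 10^(5.19 - 1309/(227.46 + 273.15))
SiO2 = 376.00 mg/kg


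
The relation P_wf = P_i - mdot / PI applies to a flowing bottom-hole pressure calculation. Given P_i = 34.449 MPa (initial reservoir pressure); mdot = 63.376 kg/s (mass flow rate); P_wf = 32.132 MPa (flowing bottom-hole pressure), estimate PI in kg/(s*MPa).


PI = mdot / (P_i - P_wf)
PI = 63.376 / (34.449 - 32.132)
PI = 27.353 kg/(s*MPa)


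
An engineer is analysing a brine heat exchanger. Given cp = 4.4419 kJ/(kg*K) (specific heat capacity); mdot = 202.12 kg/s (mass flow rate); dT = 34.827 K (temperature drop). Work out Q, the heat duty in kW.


Q = mdot * cp * dT / 1000
Q = 202.12 * 4.4419 * 34.827 / 1000
Q = 31.26757 MW
Convert: 31.26757 MW * 1000.0 = 31268 kW
Q = 31268 kW


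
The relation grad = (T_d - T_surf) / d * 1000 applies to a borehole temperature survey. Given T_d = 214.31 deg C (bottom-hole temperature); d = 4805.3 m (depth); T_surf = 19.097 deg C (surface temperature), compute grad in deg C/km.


grad = (T_d - T_surf) / d * 1000
grad = (214.31 - 19.097) / 4805.3 * 1000
grad = 40.625 deg C/km


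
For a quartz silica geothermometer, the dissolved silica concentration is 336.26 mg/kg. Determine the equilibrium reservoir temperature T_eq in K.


T_eq = 1309 / (5.19 - log10(SiO2)) - 273.15
T_eq = 1309 / (5.19 - log10(336.26)) - 273.15
T_eq = 218.3409 deg C
Convert to K: 218.3409 + 273.15 = 491.49 K
T_eq = 491.49 K


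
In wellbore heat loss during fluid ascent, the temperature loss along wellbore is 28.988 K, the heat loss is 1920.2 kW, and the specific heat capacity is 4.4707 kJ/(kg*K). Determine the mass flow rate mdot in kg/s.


mdot = Q_loss / (cp * dT)
mdot = 1920.2 / (4.4707 * 28.988)
mdot = 14.817 kg/s


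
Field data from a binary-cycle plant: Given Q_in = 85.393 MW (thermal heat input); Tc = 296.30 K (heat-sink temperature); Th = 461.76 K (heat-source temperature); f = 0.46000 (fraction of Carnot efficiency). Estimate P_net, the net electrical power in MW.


Step 1: eta = (1 - Tc/Th)*f = (1 - 296.3/461.76)*0.46 = 0.1648293
Step 2: P_net = eta * Q_in = 0.1648293 * 85.393 = 14.075 MW
P_net = 14.075 MW


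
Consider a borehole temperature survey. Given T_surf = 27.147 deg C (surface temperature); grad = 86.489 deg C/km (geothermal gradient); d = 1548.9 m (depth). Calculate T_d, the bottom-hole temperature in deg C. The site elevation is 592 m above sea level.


T_d = T_surf + grad * d / 1000
T_d = 27.147 + 86.489 * 1548.9 / 1000
T_d = 161.11 deg C


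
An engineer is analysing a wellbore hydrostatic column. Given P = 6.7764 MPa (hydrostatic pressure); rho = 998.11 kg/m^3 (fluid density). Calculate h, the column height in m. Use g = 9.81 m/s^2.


h = P * 1e6 / (g * rho)
h = 6.7764 * 1e6 / (9.81 * 998.11)
h = 692.07 m


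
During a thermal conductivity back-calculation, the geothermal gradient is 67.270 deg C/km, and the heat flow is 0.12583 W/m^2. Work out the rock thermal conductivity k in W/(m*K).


k = q / (grad / 1000)
k = 0.12583 / (67.270 / 1000)
k = 1.8705 W/(m*K)


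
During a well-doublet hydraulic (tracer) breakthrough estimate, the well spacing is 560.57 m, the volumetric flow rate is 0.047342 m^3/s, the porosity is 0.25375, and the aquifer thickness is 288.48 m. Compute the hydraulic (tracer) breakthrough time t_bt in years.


t_bt = pi * hr * phi * L^2 / (3 * Qv) / (365.25*86400)
t_bt = pi * 288.48 * 0.25375 * 560.57^2 / (3 * 0.047342) / (365.25*86400)
t_bt = 16.124 years


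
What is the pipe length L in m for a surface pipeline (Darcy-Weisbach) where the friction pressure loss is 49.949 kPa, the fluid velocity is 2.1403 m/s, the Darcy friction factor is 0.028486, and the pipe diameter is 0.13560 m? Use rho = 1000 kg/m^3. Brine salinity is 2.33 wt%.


L = dP*1000*D / (f*rho*vel^2/2)
L = 49.949*1000*0.13560 / (0.028486*1000*2.1403^2/2)
L = 103.81 m


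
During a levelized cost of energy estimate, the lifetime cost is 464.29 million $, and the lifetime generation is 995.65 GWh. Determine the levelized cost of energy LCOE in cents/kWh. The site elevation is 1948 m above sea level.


LCOE = C_tot / E_tot * 100
LCOE = 464.29 / 995.65 * 100
LCOE = 46.632 cents/kWh


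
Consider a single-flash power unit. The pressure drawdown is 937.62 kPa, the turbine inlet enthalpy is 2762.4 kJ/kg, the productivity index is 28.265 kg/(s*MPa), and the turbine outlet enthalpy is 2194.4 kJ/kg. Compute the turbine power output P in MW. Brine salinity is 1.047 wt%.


Step 1: mdot = PI * dP / 1000 = 28.265 * 937.62 / 1000 = 26.50183 kg/s
Step 2: P = mdot*(h_in - h_out)/1000 = 26.50183*(2762.4 - 2194.4)/1000 = 15.053 MW
P = 15.053 MW


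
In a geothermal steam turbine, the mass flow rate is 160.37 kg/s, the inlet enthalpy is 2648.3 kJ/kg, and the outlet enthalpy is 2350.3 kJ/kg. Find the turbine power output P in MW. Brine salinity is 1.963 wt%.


P = mdot * (h_in - h_out) / 1000
P = 160.37 * (2648.3 - 2350.3) / 1000
P = 47.790 MW


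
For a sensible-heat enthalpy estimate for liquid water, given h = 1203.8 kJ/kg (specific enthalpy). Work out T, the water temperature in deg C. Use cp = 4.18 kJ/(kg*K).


T = h / cp
T = 1203.8 / 4.18
T = 287.99 deg C


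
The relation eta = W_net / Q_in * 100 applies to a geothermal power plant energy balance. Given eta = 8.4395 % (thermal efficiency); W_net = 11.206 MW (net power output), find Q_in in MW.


Q_in = W_net / (eta / 100)
Q_in = 11.206 / (8.4395 / 100)
Q_in = 132.78 MW


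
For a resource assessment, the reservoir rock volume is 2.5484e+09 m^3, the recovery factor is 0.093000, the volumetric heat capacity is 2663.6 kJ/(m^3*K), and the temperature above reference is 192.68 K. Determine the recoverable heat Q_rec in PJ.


Step 1: Q_s = Vr*rhoc*dT/1e12 = 2.5484e+09*2663.6*192.68/1e12 = 1307.896 PJ
Step 2: Q_rec = Q_s * RF = 1307.896 * 0.093 = 121.63 PJ
Q_rec = 121.63 PJ


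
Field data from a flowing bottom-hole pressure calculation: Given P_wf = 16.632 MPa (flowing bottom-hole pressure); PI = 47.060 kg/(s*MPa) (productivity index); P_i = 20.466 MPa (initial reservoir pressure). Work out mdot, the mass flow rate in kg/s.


mdot = (P_i - P_wf) * PI
mdot = (20.466 - 16.632) * 47.060
mdot = 180.43 kg/s


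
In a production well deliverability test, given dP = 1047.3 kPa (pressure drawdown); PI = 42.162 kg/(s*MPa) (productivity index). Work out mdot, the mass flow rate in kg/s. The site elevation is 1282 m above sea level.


mdot = PI * dP / 1000
mdot = 42.162 * 1047.3 / 1000
mdot = 44.156 kg/s


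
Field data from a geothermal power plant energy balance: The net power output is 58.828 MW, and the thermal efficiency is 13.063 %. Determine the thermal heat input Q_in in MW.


Q_in = W_net / (eta / 100)
Q_in = 58.828 / (13.063 / 100)
Q_in = 450.34 MW


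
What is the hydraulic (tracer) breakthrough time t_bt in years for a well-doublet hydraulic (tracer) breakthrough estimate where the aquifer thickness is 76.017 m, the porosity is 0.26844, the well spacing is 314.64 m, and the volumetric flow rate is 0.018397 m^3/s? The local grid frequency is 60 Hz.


t_bt = pi * hr * phi * L^2 / (3 * Qv) / (365.25*86400)
t_bt = pi * 76.017 * 0.26844 * 314.64^2 / (3 * 0.018397) / (365.25*86400)
t_bt = 3.6439 years


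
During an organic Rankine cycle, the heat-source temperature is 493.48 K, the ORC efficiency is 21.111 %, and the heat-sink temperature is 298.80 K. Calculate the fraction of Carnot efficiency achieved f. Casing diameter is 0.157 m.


f = (eta_orc/100) / (1 - Tc/Th)
f = (21.111/100) / (1 - 298.80/493.48)
f = 0.53513


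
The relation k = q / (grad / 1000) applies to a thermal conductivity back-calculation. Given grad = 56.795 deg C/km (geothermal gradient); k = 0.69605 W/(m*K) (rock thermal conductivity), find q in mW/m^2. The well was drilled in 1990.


q = k * grad / 1000
q = 0.69605 * 56.795 / 1000
q = 0.03953216 W/m^2
Convert: 0.03953216 W/m^2 * 1000.0 = 39.532 mW/m^2
q = 39.532 mW/m^2


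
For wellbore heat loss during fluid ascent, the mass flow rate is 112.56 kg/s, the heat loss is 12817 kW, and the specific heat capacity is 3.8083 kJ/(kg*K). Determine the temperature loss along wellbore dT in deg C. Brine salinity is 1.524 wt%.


dT = Q_loss / (mdot * cp)
dT = 12817 / (112.56 * 3.8083)
dT = 29.90000 K
Convert (temperature difference, 1 K = 1 deg C): 29.90000 K = 29.90000 deg C
dT = 29.900 deg C


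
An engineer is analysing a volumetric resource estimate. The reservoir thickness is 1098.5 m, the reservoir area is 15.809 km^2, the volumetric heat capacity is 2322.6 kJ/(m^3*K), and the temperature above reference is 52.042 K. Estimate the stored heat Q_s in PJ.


Step 1: Vr = A*1e6*hr = 15.809*1e6*1098.5 = 1.736619e+10 m^3
Step 2: Q_s = Vr*rhoc*dT/1e12 = 1.736619e+10*2322.6*52.042/1e12 = 2099.1 PJ
Q_s = 2099.1 PJ


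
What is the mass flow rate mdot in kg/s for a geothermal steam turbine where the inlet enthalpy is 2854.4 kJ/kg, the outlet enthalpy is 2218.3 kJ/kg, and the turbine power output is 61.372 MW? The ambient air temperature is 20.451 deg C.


mdot = P * 1000 / (h_in - h_out)
mdot = 61.372 * 1000 / (2854.4 - 2218.3)
mdot = 96.482 kg/s


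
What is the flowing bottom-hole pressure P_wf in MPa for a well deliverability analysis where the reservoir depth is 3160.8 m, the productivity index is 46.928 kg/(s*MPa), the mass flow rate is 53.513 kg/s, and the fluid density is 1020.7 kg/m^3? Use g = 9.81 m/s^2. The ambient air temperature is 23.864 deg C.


Step 1: P_i = rho*g*h/1e6 = 1020.7*9.81*3160.8/1e6 = 31.64930 MPa
Step 2: P_wf = P_i - mdot/PI = 31.64930 - 53.513/46.928 = 30.509 MPa
P_wf = 30.509 MPa


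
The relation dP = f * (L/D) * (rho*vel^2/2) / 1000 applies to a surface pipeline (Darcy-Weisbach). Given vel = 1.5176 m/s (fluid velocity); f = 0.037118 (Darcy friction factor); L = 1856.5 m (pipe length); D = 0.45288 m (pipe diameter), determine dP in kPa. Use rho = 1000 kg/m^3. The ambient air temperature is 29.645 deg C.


dP = f * (L/D) * (rho*vel^2/2) / 1000
dP = 0.037118 * (1856.5/0.45288) * (1000*1.5176^2/2) / 1000
dP = 175.22 kPa


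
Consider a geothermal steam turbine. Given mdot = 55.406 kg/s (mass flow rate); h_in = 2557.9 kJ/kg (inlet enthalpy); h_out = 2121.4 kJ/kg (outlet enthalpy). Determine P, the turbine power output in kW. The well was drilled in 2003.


P = mdot * (h_in - h_out) / 1000
P = 55.406 * (2557.9 - 2121.4) / 1000
P = 24.18472 MW
Convert: 24.18472 MW * 1000.0 = 24185 kW
P = 24185 kW


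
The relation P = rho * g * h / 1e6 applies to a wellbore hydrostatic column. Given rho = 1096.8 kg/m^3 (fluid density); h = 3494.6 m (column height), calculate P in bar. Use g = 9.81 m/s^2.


P = rho * g * h / 1e6
P = 1096.8 * 9.81 * 3494.6 / 1e6
P = 37.60053 MPa
Convert: 37.60053 MPa * 10.0 = 376.01 bar
P = 376.01 bar


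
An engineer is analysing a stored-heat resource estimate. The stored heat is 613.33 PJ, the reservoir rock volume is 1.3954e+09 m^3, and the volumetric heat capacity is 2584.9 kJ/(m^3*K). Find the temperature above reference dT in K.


dT = Q_s * 1e12 / (Vr * rhoc)
dT = 613.33 * 1e12 / (1.3954e+09 * 2584.9)
dT = 170.04 K


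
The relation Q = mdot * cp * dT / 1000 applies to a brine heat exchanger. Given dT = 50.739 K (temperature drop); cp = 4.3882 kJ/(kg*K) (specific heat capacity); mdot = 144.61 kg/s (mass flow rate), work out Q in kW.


Q = mdot * cp * dT / 1000
Q = 144.61 * 4.3882 * 50.739 / 1000
Q = 32.19783 MW
Convert: 32.19783 MW * 1000.0 = 32198 kW
Q = 32198 kW


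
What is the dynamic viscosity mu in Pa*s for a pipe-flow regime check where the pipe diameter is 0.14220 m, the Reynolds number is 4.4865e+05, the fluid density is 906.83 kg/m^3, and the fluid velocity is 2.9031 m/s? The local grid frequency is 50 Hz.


mu = rho * vel * D / Re
mu = 906.83 * 2.9031 * 0.14220 / 4.4865e+05
mu = 0.00083441 Pa*s


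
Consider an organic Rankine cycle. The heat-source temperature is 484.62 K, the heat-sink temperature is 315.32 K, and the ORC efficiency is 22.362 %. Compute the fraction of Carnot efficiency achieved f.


f = (eta_orc/100) / (1 - Tc/Th)
f = (22.362/100) / (1 - 315.32/484.62)
f = 0.64011


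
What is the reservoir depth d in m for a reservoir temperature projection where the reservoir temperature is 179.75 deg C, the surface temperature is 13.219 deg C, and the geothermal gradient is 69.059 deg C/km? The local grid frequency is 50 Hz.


d = (T_res - T_surf) / grad * 1000
d = (179.75 - 13.219) / 69.059 * 1000
d = 2411.4 m


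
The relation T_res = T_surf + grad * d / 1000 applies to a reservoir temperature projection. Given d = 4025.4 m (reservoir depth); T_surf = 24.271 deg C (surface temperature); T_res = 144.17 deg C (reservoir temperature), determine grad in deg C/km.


grad = (T_res - T_surf) / d * 1000
grad = (144.17 - 24.271) / 4025.4 * 1000
grad = 29.786 deg C/km


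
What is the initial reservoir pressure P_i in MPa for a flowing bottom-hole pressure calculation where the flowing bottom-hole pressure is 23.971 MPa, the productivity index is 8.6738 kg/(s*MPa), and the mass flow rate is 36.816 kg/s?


P_i = P_wf + mdot / PI
P_i = 23.971 + 36.816 / 8.6738
P_i = 28.216 MPa


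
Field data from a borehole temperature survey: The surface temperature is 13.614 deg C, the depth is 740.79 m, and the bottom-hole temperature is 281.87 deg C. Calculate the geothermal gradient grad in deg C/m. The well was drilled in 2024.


grad = (T_d - T_surf) / d * 1000
grad = (281.87 - 13.614) / 740.79 * 1000
grad = 362.1215 deg C/km
Convert: 362.1215 deg C/km * 0.001 = 0.36212 deg C/m
grad = 0.36212 deg C/m


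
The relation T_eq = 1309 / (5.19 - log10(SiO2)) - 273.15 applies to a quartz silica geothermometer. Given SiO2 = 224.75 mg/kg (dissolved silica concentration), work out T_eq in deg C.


T_eq = 1309 / (5.19 - log10(SiO2)) - 273.15
T_eq = 1309 / (5.19 - log10(224.75)) - 273.15
T_eq = 188.04 deg C


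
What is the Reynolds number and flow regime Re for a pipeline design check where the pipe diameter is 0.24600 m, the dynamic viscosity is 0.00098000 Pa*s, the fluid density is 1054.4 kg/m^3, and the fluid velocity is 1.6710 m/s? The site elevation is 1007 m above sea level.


Step 1: Re = rho*vel*D/mu = 1054.4*1.671*0.246/0.00098 = 4.4227e+05
Step 2: Re = 4.4227e+05 > 4000, so flow is turbulent.
Re = 4.4227e+05 (turbulent)


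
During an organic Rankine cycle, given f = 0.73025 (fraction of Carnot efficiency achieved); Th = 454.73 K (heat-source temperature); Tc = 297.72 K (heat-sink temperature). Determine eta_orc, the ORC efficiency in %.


eta_orc = (1 - Tc/Th) * f * 100
eta_orc = (1 - 297.72/454.73) * 0.73025 * 100
eta_orc = 25.214 %


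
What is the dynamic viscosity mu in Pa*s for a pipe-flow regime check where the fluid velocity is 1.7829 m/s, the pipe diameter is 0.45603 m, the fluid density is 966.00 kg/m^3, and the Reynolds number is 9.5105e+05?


mu = rho * vel * D / Re
mu = 966.00 * 1.7829 * 0.45603 / 9.5105e+05
mu = 0.00082584 Pa*s


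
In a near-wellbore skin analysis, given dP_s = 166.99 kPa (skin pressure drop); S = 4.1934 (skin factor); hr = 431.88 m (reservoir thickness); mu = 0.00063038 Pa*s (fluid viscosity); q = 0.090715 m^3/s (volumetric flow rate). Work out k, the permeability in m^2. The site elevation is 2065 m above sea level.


k = S*q*mu / (2*pi*dP_s*1000*hr)
k = 4.1934*0.090715*0.00063038 / (2*pi*166.99*1000*431.88)
k = 5.2919e-13 m^2


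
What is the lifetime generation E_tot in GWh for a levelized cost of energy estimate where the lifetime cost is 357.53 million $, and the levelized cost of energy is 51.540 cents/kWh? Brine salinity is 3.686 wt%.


E_tot = C_tot / LCOE * 100
E_tot = 357.53 / 51.540 * 100
E_tot = 693.69 GWh


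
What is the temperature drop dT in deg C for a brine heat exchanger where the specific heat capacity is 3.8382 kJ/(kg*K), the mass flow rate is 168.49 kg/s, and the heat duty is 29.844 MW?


dT = Q * 1000 / (mdot * cp)
dT = 29.844 * 1000 / (168.49 * 3.8382)
dT = 46.14826 K
Convert (temperature difference, 1 K = 1 deg C): 46.14826 K = 46.14826 deg C
dT = 46.148 deg C


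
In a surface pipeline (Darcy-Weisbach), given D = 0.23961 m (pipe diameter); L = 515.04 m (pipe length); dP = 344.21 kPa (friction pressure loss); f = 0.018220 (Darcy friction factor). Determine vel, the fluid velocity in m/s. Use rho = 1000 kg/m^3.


vel = sqrt(dP*1000*2*D / (f*L*rho))
vel = sqrt(344.21*1000*2*0.23961 / (0.018220*515.04*1000))
vel = 4.1926 m/s


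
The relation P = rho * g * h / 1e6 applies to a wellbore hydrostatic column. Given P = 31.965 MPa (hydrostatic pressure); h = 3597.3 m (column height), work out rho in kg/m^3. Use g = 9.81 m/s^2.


rho = P * 1e6 / (g * h)
rho = 31.965 * 1e6 / (9.81 * 3597.3)
rho = 905.79 kg/m^3


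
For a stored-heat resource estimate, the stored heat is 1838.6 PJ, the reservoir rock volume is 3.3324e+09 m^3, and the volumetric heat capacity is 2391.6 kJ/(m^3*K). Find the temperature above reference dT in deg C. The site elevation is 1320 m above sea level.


dT = Q_s * 1e12 / (Vr * rhoc)
dT = 1838.6 * 1e12 / (3.3324e+09 * 2391.6)
dT = 230.6968 K
Convert (temperature difference, 1 K = 1 deg C): 230.6968 K = 230.6968 deg C
dT = 230.70 deg C


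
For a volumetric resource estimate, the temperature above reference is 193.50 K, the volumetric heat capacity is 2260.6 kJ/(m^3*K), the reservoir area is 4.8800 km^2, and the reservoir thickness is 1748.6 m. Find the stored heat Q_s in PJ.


Step 1: Vr = A*1e6*hr = 4.88*1e6*1748.6 = 8.533168e+09 m^3
Step 2: Q_s = Vr*rhoc*dT/1e12 = 8.533168e+09*2260.6*193.5/1e12 = 3732.6 PJ
Q_s = 3732.6 PJ


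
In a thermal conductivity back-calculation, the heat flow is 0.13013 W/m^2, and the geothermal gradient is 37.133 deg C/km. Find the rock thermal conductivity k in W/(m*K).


k = q / (grad / 1000)
k = 0.13013 / (37.133 / 1000)
k = 3.5044 W/(m*K)


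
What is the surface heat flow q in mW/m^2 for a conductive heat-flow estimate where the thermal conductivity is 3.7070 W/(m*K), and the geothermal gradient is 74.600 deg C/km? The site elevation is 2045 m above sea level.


q = k * grad / 1000
q = 3.7070 * 74.600 / 1000
q = 0.2765422 W/m^2
Convert: 0.2765422 W/m^2 * 1000.0 = 276.54 mW/m^2
q = 276.54 mW/m^2


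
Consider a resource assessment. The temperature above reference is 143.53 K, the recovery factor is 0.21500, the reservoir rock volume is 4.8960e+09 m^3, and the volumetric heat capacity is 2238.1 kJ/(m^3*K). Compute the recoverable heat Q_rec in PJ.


Step 1: Q_s = Vr*rhoc*dT/1e12 = 4.8960e+09*2238.1*143.53/1e12 = 1572.764 PJ
Step 2: Q_rec = Q_s * RF = 1572.764 * 0.215 = 338.14 PJ
Q_rec = 338.14 PJ


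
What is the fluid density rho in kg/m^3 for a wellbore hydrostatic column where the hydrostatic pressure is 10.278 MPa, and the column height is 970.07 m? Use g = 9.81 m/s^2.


rho = P * 1e6 / (g * h)
rho = 10.278 * 1e6 / (9.81 * 970.07)
rho = 1080.0 kg/m^3


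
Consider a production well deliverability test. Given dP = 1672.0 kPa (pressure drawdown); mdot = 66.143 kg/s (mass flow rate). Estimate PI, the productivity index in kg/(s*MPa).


PI = mdot * 1000 / dP
PI = 66.143 * 1000 / 1672.0
PI = 39.559 kg/(s*MPa)


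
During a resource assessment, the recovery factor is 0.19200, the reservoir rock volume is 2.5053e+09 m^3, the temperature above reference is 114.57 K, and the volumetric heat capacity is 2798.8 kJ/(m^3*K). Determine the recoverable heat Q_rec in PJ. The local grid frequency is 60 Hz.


Step 1: Q_s = Vr*rhoc*dT/1e12 = 2.5053e+09*2798.8*114.57/1e12 = 803.3458 PJ
Step 2: Q_rec = Q_s * RF = 803.3458 * 0.192 = 154.24 PJ
Q_rec = 154.24 PJ


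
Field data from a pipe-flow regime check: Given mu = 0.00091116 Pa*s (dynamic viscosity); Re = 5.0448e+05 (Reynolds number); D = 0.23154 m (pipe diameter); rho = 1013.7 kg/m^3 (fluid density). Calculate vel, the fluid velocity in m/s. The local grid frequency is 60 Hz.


vel = Re * mu / (rho * D)
vel = 5.0448e+05 * 0.00091116 / (1013.7 * 0.23154)
vel = 1.9584 m/s


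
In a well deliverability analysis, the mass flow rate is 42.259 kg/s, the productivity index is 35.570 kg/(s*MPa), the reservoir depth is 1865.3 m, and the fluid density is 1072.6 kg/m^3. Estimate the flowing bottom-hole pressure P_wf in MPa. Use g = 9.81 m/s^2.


Step 1: P_i = rho*g*h/1e6 = 1072.6*9.81*1865.3/1e6 = 19.62707 MPa
Step 2: P_wf = P_i - mdot/PI = 19.62707 - 42.259/35.57 = 18.439 MPa
P_wf = 18.439 MPa


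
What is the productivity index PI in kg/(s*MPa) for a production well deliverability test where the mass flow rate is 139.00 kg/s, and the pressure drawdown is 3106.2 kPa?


PI = mdot * 1000 / dP
PI = 139.00 * 1000 / 3106.2
PI = 44.749 kg/(s*MPa)


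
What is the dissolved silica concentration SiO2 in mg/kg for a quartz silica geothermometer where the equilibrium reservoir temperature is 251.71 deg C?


SiO2 = 10^(5.19 - 1309/(T_eq + 273.15))
SiO2 = 10^(5.19 - 1309/(251.71 + 273.15))
SiO2 = 496.59 mg/kg


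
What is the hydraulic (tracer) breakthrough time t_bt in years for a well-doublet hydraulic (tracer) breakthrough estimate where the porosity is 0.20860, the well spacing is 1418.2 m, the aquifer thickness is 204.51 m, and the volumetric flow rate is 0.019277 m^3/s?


t_bt = pi * hr * phi * L^2 / (3 * Qv) / (365.25*86400)
t_bt = pi * 204.51 * 0.20860 * 1418.2^2 / (3 * 0.019277) / (365.25*86400)
t_bt = 147.70 years


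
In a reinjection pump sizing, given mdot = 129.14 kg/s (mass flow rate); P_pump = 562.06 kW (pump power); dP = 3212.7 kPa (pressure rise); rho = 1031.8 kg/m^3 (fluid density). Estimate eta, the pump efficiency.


eta = mdot * dP / (rho * P_pump)
eta = 129.14 * 3212.7 / (1031.8 * 562.06)
eta = 0.71541


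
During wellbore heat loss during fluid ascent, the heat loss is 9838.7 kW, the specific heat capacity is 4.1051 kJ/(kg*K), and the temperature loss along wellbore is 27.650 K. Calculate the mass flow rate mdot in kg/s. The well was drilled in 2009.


mdot = Q_loss / (cp * dT)
mdot = 9838.7 / (4.1051 * 27.650)
mdot = 86.680 kg/s


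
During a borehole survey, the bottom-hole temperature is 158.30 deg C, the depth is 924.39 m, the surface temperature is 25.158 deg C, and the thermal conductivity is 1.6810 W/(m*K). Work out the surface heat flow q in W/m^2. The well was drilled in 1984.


Step 1: grad = (T_d - T_surf)/d * 1000 = (158.3 - 25.158)/924.39 * 1000 = 144.0323 deg C/km
Step 2: q = k * grad / 1000 = 1.681 * 144.0323 / 1000 = 0.24212 W/m^2
q = 0.24212 W/m^2


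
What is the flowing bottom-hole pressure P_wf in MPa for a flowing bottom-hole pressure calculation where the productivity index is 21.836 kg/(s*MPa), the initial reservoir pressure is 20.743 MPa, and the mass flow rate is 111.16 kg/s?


P_wf = P_i - mdot / PI
P_wf = 20.743 - 111.16 / 21.836
P_wf = 15.652 MPa


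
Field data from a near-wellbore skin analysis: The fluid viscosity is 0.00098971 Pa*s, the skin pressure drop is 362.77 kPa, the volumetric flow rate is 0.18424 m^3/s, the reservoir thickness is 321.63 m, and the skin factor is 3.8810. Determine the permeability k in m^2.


k = S*q*mu / (2*pi*dP_s*1000*hr)
k = 3.8810*0.18424*0.00098971 / (2*pi*362.77*1000*321.63)
k = 9.6531e-13 m^2


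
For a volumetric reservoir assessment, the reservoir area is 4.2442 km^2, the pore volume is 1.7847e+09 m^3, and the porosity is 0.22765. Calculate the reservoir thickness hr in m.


hr = Vp / (A * 1e6 * phi)
hr = 1.7847e+09 / (4.2442 * 1e6 * 0.22765)
hr = 1847.1 m


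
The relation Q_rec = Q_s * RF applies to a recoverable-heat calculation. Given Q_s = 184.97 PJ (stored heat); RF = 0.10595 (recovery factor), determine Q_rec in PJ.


Q_rec = Q_s * RF
Q_rec = 184.97 * 0.10595
Q_rec = 19.598 PJ


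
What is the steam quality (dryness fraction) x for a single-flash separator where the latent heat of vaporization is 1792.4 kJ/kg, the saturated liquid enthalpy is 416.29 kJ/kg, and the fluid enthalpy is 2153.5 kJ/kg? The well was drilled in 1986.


x = (h - hf) / hfg
x = (2153.5 - 416.29) / 1792.4
x = 0.96921


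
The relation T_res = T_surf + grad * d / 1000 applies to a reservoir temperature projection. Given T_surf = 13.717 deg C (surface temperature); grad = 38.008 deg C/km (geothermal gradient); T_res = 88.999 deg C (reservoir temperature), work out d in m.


d = (T_res - T_surf) / grad * 1000
d = (88.999 - 13.717) / 38.008 * 1000
d = 1980.7 m


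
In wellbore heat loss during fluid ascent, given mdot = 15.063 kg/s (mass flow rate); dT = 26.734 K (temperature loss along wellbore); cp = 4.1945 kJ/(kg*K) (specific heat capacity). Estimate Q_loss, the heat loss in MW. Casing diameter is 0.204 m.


Q_loss = mdot * cp * dT
Q_loss = 15.063 * 4.1945 * 26.734
Q_loss = 1689.101 kW
Convert: 1689.101 kW * 0.001 = 1.6891 MW
Q_loss = 1.6891 MW
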